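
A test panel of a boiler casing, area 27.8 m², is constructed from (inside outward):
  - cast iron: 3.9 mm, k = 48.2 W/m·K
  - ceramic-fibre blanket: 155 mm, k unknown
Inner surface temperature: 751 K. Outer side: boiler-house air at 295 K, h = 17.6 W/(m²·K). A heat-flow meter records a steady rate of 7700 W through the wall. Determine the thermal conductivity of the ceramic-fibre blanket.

k ≈ 0.0975 W/(m·K)

Treating each layer as a thermal resistance in series:
R_cast iron = L/(kA) = 0.0039/(48.2×27.8) = 2.911×10^-6 K/W
R_outer film = 1/(h_o·A) = 1/(17.6×27.8) = 0.002044 K/W
Sum of known resistances R_other = 0.002047 K/W
Total R = ΔT/Q = 456/7700 = 0.05922 K/W
R_ceramic-fibre blanket = R_total − R_other = 0.05717 K/W
k = L/(R·A) = 0.155/(0.05717×27.8)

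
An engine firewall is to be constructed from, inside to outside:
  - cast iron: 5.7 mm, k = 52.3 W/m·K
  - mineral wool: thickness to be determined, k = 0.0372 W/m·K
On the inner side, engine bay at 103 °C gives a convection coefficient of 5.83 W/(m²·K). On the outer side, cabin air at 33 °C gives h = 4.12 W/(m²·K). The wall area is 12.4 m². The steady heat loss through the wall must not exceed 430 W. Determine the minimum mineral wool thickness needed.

L ≈ 59.7 mm

Treating each layer as a thermal resistance in series:
R_inner film = 1/(h_i·A) = 1/(5.83×12.4) = 0.01383 K/W
R_cast iron = L/(kA) = 0.0057/(52.3×12.4) = 8.789×10^-6 K/W
R_outer film = 1/(h_o·A) = 1/(4.12×12.4) = 0.01957 K/W
Sum of the known resistances R_other = 0.03342 K/W
Required total resistance R_tot = ΔT/Q_allow = 70/430 = 0.1628 K/W
R_mineral wool = R_tot − R_other = 0.1294 K/W
L = R·k·A = 0.1294×0.0372×12.4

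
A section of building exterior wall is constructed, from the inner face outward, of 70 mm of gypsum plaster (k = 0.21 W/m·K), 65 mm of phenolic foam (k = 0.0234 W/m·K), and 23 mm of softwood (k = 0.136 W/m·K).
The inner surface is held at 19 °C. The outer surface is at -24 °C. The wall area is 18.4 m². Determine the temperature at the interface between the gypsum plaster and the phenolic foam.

T ≈ 14.6 °C

Model the wall as resistances in series:
R_gypsum plaster = L/(kA) = 0.07/(0.21×18.4) = 0.01812 K/W
R_phenolic foam = L/(kA) = 0.065/(0.0234×18.4) = 0.151 K/W
R_softwood = L/(kA) = 0.023/(0.136×18.4) = 0.009191 K/W
R_total = 0.1783 K/W;  Q = ΔT/R_total = 43/0.1783 = 241.2 W
T_interface = T_inner − Q·ΣR(inner→interface) = 19 − 241×0.01812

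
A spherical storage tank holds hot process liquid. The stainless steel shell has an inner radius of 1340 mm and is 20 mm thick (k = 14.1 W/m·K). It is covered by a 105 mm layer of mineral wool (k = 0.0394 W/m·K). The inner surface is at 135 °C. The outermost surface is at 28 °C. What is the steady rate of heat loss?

Q ≈ 1000 W

For a spherical shell R = (1/r₁ − 1/r₂)/(4πk); film R = 1/(h·4πr²). In series:
R_stainless steel shell = (1/1.34 − 1/1.36)/(4π×14.1) = 6.194×10^-5 K/W
R_mineral wool = (1/1.36 − 1/1.465)/(4π×0.0394) = 0.1064 K/W
R_total = 0.1065 K/W
Q = ΔT/R_total = 107/0.1065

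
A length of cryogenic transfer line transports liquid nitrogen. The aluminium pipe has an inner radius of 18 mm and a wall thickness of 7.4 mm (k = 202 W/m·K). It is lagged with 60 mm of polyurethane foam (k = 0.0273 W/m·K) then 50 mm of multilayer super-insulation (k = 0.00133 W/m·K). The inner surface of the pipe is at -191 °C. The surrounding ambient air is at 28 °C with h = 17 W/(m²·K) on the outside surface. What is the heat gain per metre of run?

q′ ≈ 3.52 W/m

Treating each annulus and film as a series resistance:
R_aluminium pipe wall = ln(25.4/18)/(2π×202×1) = 2.713×10^-4 K/W
R_polyurethane foam = ln(85.4/25.4)/(2π×0.0273×1) = 7.069 K/W
R_multilayer super-insulation = ln(135.4/85.4)/(2π×0.00133×1) = 55.15 K/W
R_outer film = 1/(h_o·2πr_oL) = 1/(17×2π×0.1354×1) = 0.06914 K/W
R_total = 62.29 K/W
Q = ΔT/R_total = 219/62.29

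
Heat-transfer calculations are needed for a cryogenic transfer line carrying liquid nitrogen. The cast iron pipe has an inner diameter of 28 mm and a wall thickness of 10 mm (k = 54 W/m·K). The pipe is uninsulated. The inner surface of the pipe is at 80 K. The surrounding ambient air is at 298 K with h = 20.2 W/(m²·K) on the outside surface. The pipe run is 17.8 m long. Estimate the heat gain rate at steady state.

Q ≈ 11800 W

Treating each annulus and film as a series resistance:
R_cast iron pipe wall = ln(24/14)/(2π×54×17.8) = 8.925×10^-5 K/W
R_outer film = 1/(h_o·2πr_oL) = 1/(20.2×2π×0.024×17.8) = 0.01844 K/W
R_total = 0.01853 K/W
Q = ΔT/R_total = 218/0.01853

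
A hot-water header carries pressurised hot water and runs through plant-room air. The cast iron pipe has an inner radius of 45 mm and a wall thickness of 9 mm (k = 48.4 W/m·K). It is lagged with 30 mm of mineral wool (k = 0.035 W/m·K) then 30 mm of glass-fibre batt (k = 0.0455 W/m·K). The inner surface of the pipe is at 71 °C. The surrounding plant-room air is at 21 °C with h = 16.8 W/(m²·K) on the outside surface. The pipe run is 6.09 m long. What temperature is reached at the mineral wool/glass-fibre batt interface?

T ≈ 39.2 °C

Cylindrical conduction, so R = ln(r₂/r₁)/(2πkL) per layer, in series:
R_cast iron pipe wall = ln(54/45)/(2π×48.4×6.09) = 9.845×10^-5 K/W
R_mineral wool = ln(84/54)/(2π×0.035×6.09) = 0.3299 K/W
R_glass-fibre batt = ln(114/84)/(2π×0.0455×6.09) = 0.1754 K/W
R_outer film = 1/(h_o·2πr_oL) = 1/(16.8×2π×0.114×6.09) = 0.01365 K/W
R_total = 0.5191 K/W
Q = ΔT/R_total = 50/0.5191
Q = 96.3 W
T_interface = T_inner − Q·ΣR(inner→interface) = 71 − 96.3×0.33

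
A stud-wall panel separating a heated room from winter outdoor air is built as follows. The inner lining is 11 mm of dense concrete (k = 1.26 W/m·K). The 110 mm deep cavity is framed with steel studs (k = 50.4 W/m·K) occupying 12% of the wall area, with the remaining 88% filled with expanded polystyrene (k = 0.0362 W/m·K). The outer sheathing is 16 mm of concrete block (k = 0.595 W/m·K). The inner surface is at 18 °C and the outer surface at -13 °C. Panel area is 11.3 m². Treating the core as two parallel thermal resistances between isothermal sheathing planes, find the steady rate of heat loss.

Sheathing layers in series; stud and cavity paths in parallel between them.
R_inner = 0.011/(1.26×11.3) = 7.726×10^-4 K/W
R_stud  = 0.11/(50.4×0.12×11.3) = 0.00161 K/W
R_cav   = 0.11/(0.0362×0.88×11.3) = 0.3056 K/W
1/R_core = 1/R_stud + 1/R_cav → R_core = 0.001601 K/W
R_outer = 0.016/(0.595×11.3) = 0.00238 K/W
R_total = 0.004753 K/W
Q = ΔT/R_total = 31/0.004753

Q ≈ 6520 W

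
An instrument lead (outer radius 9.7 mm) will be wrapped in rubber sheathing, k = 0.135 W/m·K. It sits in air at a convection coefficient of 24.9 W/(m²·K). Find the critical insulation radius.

For a cylinder r_cr = k/h = 0.135/24.9
r_cr = 5.42 mm; since the bare radius (9.7 mm) is above r_cr, any added insulation will reduce heat loss.

r_cr ≈ 5.42 mm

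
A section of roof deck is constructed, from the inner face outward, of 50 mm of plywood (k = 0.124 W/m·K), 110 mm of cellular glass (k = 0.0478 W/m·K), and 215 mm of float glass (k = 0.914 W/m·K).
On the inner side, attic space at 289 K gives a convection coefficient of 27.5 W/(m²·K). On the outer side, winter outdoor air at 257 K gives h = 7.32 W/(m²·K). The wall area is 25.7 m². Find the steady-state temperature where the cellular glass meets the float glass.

T ≈ 261 K

Model the wall as resistances in series:
R_inner film = 1/(h_i·A) = 1/(27.5×25.7) = 0.001415 K/W
R_plywood = L/(kA) = 0.05/(0.124×25.7) = 0.01569 K/W
R_cellular glass = L/(kA) = 0.11/(0.0478×25.7) = 0.08954 K/W
R_float glass = L/(kA) = 0.215/(0.914×25.7) = 0.009153 K/W
R_outer film = 1/(h_o·A) = 1/(7.32×25.7) = 0.005316 K/W
R_total = 0.1211 K/W;  Q = ΔT/R_total = 32/0.1211 = 264.2 W
T_interface = T_inner − Q·ΣR(inner→interface) = 289 − 264×0.1066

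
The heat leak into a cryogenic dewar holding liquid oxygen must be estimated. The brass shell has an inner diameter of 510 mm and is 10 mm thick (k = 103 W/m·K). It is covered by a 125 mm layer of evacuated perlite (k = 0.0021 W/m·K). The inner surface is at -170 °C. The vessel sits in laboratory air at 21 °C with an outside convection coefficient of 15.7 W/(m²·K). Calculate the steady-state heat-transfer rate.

Spherical conduction: R = (1/r_in − 1/r_out)/(4πk) per layer; series-sum.
R_brass shell = (1/0.255 − 1/0.265)/(4π×103) = 1.143×10^-4 K/W
R_evacuated perlite = (1/0.265 − 1/0.39)/(4π×0.0021) = 45.83 K/W
R_outer film = 1/(h·4πr_o²) = 1/(15.7×4π×0.39²) = 0.03332 K/W
R_total = 45.87 K/W
Q = ΔT/R_total = 191/45.87

Q ≈ 4.16 W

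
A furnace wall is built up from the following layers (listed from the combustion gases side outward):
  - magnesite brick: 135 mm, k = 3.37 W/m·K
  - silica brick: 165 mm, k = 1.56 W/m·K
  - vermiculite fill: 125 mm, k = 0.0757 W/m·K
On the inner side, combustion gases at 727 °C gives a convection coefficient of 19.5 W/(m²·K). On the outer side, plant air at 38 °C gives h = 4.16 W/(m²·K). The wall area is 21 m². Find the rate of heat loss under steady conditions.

Q ≈ 6930 W

Series thermal resistances:
R_inner film = 1/(h_i·A) = 1/(19.5×21) = 0.002442 K/W
R_magnesite brick = L/(kA) = 0.135/(3.37×21) = 0.001908 K/W
R_silica brick = L/(kA) = 0.165/(1.56×21) = 0.005037 K/W
R_vermiculite fill = L/(kA) = 0.125/(0.0757×21) = 0.07863 K/W
R_outer film = 1/(h_o·A) = 1/(4.16×21) = 0.01145 K/W
R_total = 0.09946 K/W
Q = ΔT / R_total = 689 / 0.09946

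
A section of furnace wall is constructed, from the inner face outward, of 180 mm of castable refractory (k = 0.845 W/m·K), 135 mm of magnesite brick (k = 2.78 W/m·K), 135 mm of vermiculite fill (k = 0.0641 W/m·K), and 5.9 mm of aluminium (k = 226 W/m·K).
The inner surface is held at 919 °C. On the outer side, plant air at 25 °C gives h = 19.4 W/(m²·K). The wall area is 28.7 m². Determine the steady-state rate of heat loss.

Q ≈ 10600 W

Using the resistance-network approach (series):
R_castable refractory = L/(kA) = 0.18/(0.845×28.7) = 0.007422 K/W
R_magnesite brick = L/(kA) = 0.135/(2.78×28.7) = 0.001692 K/W
R_vermiculite fill = L/(kA) = 0.135/(0.0641×28.7) = 0.07338 K/W
R_aluminium = L/(kA) = 0.0059/(226×28.7) = 9.096×10^-7 K/W
R_outer film = 1/(h_o·A) = 1/(19.4×28.7) = 0.001796 K/W
R_total = 0.08429 K/W
Q = ΔT / R_total = 894 / 0.08429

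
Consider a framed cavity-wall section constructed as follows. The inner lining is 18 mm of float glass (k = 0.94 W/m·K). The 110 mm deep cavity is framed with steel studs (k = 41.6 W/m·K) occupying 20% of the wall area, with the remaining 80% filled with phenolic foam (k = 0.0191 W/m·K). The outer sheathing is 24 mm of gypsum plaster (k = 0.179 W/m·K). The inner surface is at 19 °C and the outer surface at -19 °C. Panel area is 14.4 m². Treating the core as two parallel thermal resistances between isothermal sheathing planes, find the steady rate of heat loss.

Q ≈ 3290 W

Sheathing layers in series; stud and cavity paths in parallel between them.
R_inner = 0.018/(0.94×14.4) = 0.00133 K/W
R_stud  = 0.11/(41.6×0.2×14.4) = 9.181×10^-4 K/W
R_cav   = 0.11/(0.0191×0.8×14.4) = 0.4999 K/W
1/R_core = 1/R_stud + 1/R_cav → R_core = 9.165×10^-4 K/W
R_outer = 0.024/(0.179×14.4) = 0.009311 K/W
R_total = 0.01156 K/W
Q = ΔT/R_total = 38/0.01156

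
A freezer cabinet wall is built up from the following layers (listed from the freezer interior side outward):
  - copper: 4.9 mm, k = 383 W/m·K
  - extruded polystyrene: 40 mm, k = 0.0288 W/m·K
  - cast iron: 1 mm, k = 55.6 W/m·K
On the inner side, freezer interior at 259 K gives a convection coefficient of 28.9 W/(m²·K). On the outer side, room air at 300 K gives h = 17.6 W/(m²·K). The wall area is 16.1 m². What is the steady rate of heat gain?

Q ≈ 446 W

Thermal resistances in series:
R_inner film = 1/(h_i·A) = 1/(28.9×16.1) = 0.002149 K/W
R_copper = L/(kA) = 0.0049/(383×16.1) = 7.946×10^-7 K/W
R_extruded polystyrene = L/(kA) = 0.04/(0.0288×16.1) = 0.08627 K/W
R_cast iron = L/(kA) = 0.001/(55.6×16.1) = 1.117×10^-6 K/W
R_outer film = 1/(h_o·A) = 1/(17.6×16.1) = 0.003529 K/W
R_total = 0.09195 K/W
Q = ΔT / R_total = 41 / 0.09195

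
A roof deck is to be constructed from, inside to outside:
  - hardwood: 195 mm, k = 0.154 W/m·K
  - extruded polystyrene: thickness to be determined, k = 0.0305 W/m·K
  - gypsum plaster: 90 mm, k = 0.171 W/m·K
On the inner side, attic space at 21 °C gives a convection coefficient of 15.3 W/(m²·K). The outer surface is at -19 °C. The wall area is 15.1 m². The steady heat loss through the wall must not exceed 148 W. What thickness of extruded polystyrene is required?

Treating each layer as a thermal resistance in series:
R_inner film = 1/(h_i·A) = 1/(15.3×15.1) = 0.004328 K/W
R_hardwood = L/(kA) = 0.195/(0.154×15.1) = 0.08386 K/W
R_gypsum plaster = L/(kA) = 0.09/(0.171×15.1) = 0.03486 K/W
Sum of the known resistances R_other = 0.123 K/W
Required total resistance R_tot = ΔT/Q_allow = 40/148 = 0.2703 K/W
R_extruded polystyrene = R_tot − R_other = 0.1472 K/W
L = R·k·A = 0.1472×0.0305×15.1

L ≈ 67.8 mm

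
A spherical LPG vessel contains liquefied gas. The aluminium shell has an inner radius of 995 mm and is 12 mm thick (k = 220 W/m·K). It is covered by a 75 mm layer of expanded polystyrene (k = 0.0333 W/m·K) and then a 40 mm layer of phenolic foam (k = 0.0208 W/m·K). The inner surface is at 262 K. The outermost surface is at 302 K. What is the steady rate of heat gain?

Spherical conduction: R = (1/r_in − 1/r_out)/(4πk) per layer; series-sum.
R_aluminium shell = (1/0.995 − 1/1.007)/(4π×220) = 4.332×10^-6 K/W
R_expanded polystyrene = (1/1.007 − 1/1.082)/(4π×0.0333) = 0.1645 K/W
R_phenolic foam = (1/1.082 − 1/1.122)/(4π×0.0208) = 0.1261 K/W
R_total = 0.2906 K/W
Q = ΔT/R_total = 40/0.2906

Q ≈ 138 W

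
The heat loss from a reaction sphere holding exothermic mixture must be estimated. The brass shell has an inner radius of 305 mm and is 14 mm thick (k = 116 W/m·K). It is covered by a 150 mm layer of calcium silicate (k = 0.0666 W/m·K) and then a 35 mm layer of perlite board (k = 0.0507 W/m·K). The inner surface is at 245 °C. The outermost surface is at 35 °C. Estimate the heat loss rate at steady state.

Q ≈ 147 W

Radial (spherical) resistances in series:
R_brass shell = (1/0.305 − 1/0.319)/(4π×116) = 9.871×10^-5 K/W
R_calcium silicate = (1/0.319 − 1/0.469)/(4π×0.0666) = 1.198 K/W
R_perlite board = (1/0.469 − 1/0.504)/(4π×0.0507) = 0.2324 K/W
R_total = 1.43 K/W
Q = ΔT/R_total = 210/1.43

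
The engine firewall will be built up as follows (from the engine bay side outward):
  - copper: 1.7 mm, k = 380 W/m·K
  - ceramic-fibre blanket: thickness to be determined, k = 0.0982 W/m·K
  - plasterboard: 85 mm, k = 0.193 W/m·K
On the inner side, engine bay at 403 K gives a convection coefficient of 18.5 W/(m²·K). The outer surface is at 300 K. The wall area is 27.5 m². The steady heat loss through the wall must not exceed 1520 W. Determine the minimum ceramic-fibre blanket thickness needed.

L ≈ 134 mm

Thermal resistances in series:
R_inner film = 1/(h_i·A) = 1/(18.5×27.5) = 0.001966 K/W
R_copper = L/(kA) = 0.0017/(380×27.5) = 1.627×10^-7 K/W
R_plasterboard = L/(kA) = 0.085/(0.193×27.5) = 0.01602 K/W
Sum of the known resistances R_other = 0.01798 K/W
Required total resistance R_tot = ΔT/Q_allow = 103/1520 = 0.06776 K/W
R_ceramic-fibre blanket = R_tot − R_other = 0.04978 K/W
L = R·k·A = 0.04978×0.0982×27.5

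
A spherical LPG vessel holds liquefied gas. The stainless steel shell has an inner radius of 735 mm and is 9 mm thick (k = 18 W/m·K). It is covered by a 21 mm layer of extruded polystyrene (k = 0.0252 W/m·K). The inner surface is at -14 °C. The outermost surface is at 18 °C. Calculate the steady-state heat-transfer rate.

Q ≈ 274 W

Spherical conduction: R = (1/r_in − 1/r_out)/(4πk) per layer; series-sum.
R_stainless steel shell = (1/0.735 − 1/0.744)/(4π×18) = 7.276×10^-5 K/W
R_extruded polystyrene = (1/0.744 − 1/0.765)/(4π×0.0252) = 0.1165 K/W
R_total = 0.1166 K/W
Q = ΔT/R_total = 32/0.1166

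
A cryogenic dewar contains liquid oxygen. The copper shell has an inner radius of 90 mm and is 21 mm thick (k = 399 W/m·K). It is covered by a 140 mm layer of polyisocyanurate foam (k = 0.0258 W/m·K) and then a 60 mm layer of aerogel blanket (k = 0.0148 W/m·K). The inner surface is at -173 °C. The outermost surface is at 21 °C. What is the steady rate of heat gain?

Q ≈ 9.88 W

Each spherical layer contributes R = (1/r_i − 1/r_o)/(4πk):
R_copper shell = (1/0.09 − 1/0.111)/(4π×399) = 4.192×10^-4 K/W
R_polyisocyanurate foam = (1/0.111 − 1/0.251)/(4π×0.0258) = 15.5 K/W
R_aerogel blanket = (1/0.251 − 1/0.311)/(4π×0.0148) = 4.133 K/W
R_total = 19.63 K/W
Q = ΔT/R_total = 194/19.63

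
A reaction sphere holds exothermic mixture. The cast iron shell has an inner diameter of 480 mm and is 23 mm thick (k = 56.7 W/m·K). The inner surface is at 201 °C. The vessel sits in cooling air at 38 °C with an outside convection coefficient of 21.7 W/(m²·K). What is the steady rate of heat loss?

Radial (spherical) resistances in series:
R_cast iron shell = (1/0.24 − 1/0.263)/(4π×56.7) = 5.114×10^-4 K/W
R_outer film = 1/(h·4πr_o²) = 1/(21.7×4π×0.263²) = 0.05302 K/W
R_total = 0.05353 K/W
Q = ΔT/R_total = 163/0.05353

Q ≈ 3050 W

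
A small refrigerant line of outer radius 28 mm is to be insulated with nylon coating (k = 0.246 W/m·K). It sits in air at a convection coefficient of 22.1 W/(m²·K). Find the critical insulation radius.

For a cylinder r_cr = k/h = 0.246/22.1
r_cr = 11.1 mm; since the bare radius (28 mm) is above r_cr, any added insulation will reduce heat loss.

r_cr ≈ 11.1 mm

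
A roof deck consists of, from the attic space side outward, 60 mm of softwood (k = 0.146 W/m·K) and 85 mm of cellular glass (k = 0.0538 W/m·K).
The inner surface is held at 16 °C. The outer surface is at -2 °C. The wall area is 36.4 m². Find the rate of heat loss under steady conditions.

Series thermal resistances:
R_softwood = L/(kA) = 0.06/(0.146×36.4) = 0.01129 K/W
R_cellular glass = L/(kA) = 0.085/(0.0538×36.4) = 0.0434 K/W
R_total = 0.05469 K/W
Q = ΔT / R_total = 18 / 0.05469

Q ≈ 329 W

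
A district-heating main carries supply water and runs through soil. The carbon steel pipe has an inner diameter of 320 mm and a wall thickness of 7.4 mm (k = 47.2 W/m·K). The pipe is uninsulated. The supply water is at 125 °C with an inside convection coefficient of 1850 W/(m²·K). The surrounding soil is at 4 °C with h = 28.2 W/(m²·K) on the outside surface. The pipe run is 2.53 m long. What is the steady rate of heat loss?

Radial resistances (cylindrical: R_cond = ln(r_o/r_i)/(2πkL), R_conv = 1/(h·2πrL)):
R_inner film = 1/(h_i·2πr₁L) = 1/(1850×2π×0.16×2.53) = 2.125×10^-4 K/W
R_carbon steel pipe wall = ln(167.4/160)/(2π×47.2×2.53) = 6.026×10^-5 K/W
R_outer film = 1/(h_o·2πr_oL) = 1/(28.2×2π×0.1674×2.53) = 0.01333 K/W
R_total = 0.0136 K/W
Q = ΔT/R_total = 121/0.0136

Q ≈ 8900 W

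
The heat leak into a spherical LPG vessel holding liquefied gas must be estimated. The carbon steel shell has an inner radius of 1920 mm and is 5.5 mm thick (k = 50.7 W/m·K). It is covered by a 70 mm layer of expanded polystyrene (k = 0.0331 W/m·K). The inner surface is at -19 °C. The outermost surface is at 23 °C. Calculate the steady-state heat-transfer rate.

Q ≈ 959 W

Each spherical layer contributes R = (1/r_i − 1/r_o)/(4πk):
R_carbon steel shell = (1/1.92 − 1/1.9255)/(4π×50.7) = 2.335×10^-6 K/W
R_expanded polystyrene = (1/1.9255 − 1/1.9955)/(4π×0.0331) = 0.0438 K/W
R_total = 0.0438 K/W
Q = ΔT/R_total = 42/0.0438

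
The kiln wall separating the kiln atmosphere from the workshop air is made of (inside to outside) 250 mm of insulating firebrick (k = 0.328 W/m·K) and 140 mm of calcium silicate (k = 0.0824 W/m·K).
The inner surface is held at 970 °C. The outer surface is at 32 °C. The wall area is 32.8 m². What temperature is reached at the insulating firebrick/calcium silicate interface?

T ≈ 680 °C

Using the resistance-network approach (series):
R_insulating firebrick = L/(kA) = 0.25/(0.328×32.8) = 0.02324 K/W
R_calcium silicate = L/(kA) = 0.14/(0.0824×32.8) = 0.0518 K/W
R_total = 0.07504 K/W;  Q = ΔT/R_total = 938/0.07504 = 12500 W
T_interface = T_inner − Q·ΣR(inner→interface) = 970 − 12500×0.02324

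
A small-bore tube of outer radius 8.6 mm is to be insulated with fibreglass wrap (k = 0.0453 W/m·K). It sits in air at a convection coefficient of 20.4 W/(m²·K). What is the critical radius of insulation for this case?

For a cylinder r_cr = k/h = 0.0453/20.4
r_cr = 2.22 mm; since the bare radius (8.6 mm) is above r_cr, any added insulation will reduce heat loss.

r_cr ≈ 2.22 mm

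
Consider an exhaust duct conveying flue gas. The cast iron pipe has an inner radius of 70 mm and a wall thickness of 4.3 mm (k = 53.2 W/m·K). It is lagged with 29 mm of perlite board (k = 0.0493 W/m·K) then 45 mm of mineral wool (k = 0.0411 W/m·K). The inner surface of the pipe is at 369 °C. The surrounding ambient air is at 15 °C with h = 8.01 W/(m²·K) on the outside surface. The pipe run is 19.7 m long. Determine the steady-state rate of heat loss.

Q ≈ 2680 W

Per-layer cylindrical resistances, series-summed:
R_cast iron pipe wall = ln(74.3/70)/(2π×53.2×19.7) = 9.053×10^-6 K/W
R_perlite board = ln(103.3/74.3)/(2π×0.0493×19.7) = 0.054 K/W
R_mineral wool = ln(148.3/103.3)/(2π×0.0411×19.7) = 0.07108 K/W
R_outer film = 1/(h_o·2πr_oL) = 1/(8.01×2π×0.1483×19.7) = 0.006801 K/W
R_total = 0.1319 K/W
Q = ΔT/R_total = 354/0.1319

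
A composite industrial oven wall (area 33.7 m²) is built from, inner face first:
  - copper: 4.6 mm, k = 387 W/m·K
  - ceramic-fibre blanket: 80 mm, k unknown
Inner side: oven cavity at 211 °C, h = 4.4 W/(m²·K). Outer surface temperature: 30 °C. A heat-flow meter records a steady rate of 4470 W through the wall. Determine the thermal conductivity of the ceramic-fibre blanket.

k ≈ 0.0703 W/(m·K)

Using the resistance-network approach (series):
R_inner film = 1/(h_i·A) = 1/(4.4×33.7) = 0.006744 K/W
R_copper = L/(kA) = 0.0046/(387×33.7) = 3.527×10^-7 K/W
Sum of known resistances R_other = 0.006744 K/W
Total R = ΔT/Q = 181/4470 = 0.04049 K/W
R_ceramic-fibre blanket = R_total − R_other = 0.03375 K/W
k = L/(R·A) = 0.08/(0.03375×33.7)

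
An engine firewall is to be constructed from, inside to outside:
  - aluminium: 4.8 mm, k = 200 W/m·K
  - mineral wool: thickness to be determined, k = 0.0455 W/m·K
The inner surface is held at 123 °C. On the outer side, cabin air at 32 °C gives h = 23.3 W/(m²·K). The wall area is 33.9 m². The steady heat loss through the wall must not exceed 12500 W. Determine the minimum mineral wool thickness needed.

Using the resistance-network approach (series):
R_aluminium = L/(kA) = 0.0048/(200×33.9) = 7.08×10^-7 K/W
R_outer film = 1/(h_o·A) = 1/(23.3×33.9) = 0.001266 K/W
Sum of the known resistances R_other = 0.001267 K/W
Required total resistance R_tot = ΔT/Q_allow = 91/12500 = 0.00728 K/W
R_mineral wool = R_tot − R_other = 0.006013 K/W
L = R·k·A = 0.006013×0.0455×33.9

L ≈ 9.28 mm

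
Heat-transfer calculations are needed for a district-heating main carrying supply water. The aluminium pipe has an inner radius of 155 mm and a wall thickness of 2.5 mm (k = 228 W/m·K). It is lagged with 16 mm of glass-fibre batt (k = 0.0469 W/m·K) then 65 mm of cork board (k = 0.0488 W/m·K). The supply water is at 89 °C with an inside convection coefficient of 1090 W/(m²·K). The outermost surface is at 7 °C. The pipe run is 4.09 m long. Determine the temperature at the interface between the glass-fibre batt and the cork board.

T ≈ 69.2 °C

Radial resistances (cylindrical: R_cond = ln(r_o/r_i)/(2πkL), R_conv = 1/(h·2πrL)):
R_inner film = 1/(h_i·2πr₁L) = 1/(1090×2π×0.155×4.09) = 2.303×10^-4 K/W
R_aluminium pipe wall = ln(157.5/155)/(2π×228×4.09) = 2.731×10^-6 K/W
R_glass-fibre batt = ln(173.5/157.5)/(2π×0.0469×4.09) = 0.08028 K/W
R_cork board = ln(238.5/173.5)/(2π×0.0488×4.09) = 0.2537 K/W
R_total = 0.3342 K/W
Q = ΔT/R_total = 82/0.3342
Q = 245 W
T_interface = T_inner − Q·ΣR(inner→interface) = 89 − 245×0.08051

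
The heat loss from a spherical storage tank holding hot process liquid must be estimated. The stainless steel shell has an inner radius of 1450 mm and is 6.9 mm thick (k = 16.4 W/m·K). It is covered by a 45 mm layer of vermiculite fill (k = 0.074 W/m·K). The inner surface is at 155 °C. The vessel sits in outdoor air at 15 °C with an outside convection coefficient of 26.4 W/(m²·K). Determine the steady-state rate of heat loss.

Spherical conduction: R = (1/r_in − 1/r_out)/(4πk) per layer; series-sum.
R_stainless steel shell = (1/1.45 − 1/1.4569)/(4π×16.4) = 1.585×10^-5 K/W
R_vermiculite fill = (1/1.4569 − 1/1.5019)/(4π×0.074) = 0.02212 K/W
R_outer film = 1/(h·4πr_o²) = 1/(26.4×4π×1.5019²) = 0.001336 K/W
R_total = 0.02347 K/W
Q = ΔT/R_total = 140/0.02347

Q ≈ 5970 W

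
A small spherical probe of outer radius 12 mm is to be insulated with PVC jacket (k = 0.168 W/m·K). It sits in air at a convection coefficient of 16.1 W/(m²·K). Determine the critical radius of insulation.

r_cr ≈ 20.9 mm

For a sphere r_cr = 2k/h = 2×0.168/16.1
r_cr = 20.9 mm; since the bare radius (12 mm) is below r_cr, adding a thin layer of insulation will *increase* heat loss.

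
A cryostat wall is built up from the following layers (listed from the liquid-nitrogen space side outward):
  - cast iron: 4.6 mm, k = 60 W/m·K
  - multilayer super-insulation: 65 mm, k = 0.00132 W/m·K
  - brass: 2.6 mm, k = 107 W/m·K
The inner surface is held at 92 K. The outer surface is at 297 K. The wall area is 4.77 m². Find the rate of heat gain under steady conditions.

Q ≈ 19.9 W

Model the wall as resistances in series:
R_cast iron = L/(kA) = 0.0046/(60×4.77) = 1.607×10^-5 K/W
R_multilayer super-insulation = L/(kA) = 0.065/(0.00132×4.77) = 10.32 K/W
R_brass = L/(kA) = 0.0026/(107×4.77) = 5.094×10^-6 K/W
R_total = 10.32 K/W
Q = ΔT / R_total = 205 / 10.32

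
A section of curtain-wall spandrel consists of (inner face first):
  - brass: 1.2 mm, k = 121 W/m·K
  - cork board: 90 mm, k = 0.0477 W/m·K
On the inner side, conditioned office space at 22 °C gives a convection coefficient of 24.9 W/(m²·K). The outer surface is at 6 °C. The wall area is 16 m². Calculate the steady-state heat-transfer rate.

Q ≈ 133 W

Using the resistance-network approach (series):
R_inner film = 1/(h_i·A) = 1/(24.9×16) = 0.00251 K/W
R_brass = L/(kA) = 0.0012/(121×16) = 6.198×10^-7 K/W
R_cork board = L/(kA) = 0.09/(0.0477×16) = 0.1179 K/W
R_total = 0.1204 K/W
Q = ΔT / R_total = 16 / 0.1204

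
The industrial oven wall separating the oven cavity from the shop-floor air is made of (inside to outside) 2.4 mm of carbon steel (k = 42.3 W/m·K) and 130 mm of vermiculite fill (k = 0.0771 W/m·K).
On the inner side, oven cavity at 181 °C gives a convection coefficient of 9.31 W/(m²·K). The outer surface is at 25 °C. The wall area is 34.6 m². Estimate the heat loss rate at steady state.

Thermal resistances in series:
R_inner film = 1/(h_i·A) = 1/(9.31×34.6) = 0.003104 K/W
R_carbon steel = L/(kA) = 0.0024/(42.3×34.6) = 1.64×10^-6 K/W
R_vermiculite fill = L/(kA) = 0.13/(0.0771×34.6) = 0.04873 K/W
R_total = 0.05184 K/W
Q = ΔT / R_total = 156 / 0.05184

Q ≈ 3010 W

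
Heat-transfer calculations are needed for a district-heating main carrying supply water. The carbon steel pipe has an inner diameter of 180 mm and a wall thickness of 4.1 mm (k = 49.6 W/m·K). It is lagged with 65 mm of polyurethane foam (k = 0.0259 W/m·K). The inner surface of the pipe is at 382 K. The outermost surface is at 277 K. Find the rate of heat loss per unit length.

For a radial system each layer contributes R = ln(r_out/r_in)/(2πkL); films add R = 1/(hA).
R_carbon steel pipe wall = ln(94.1/90)/(2π×49.6×1) = 1.429×10^-4 K/W
R_polyurethane foam = ln(159.1/94.1)/(2π×0.0259×1) = 3.227 K/W
R_total = 3.227 K/W
Q = ΔT/R_total = 105/3.227

q′ ≈ 32.5 W/m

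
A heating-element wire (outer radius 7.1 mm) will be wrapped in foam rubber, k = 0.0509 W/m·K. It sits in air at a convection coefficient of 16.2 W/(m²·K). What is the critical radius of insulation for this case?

For a cylinder r_cr = k/h = 0.0509/16.2
r_cr = 3.14 mm; since the bare radius (7.1 mm) is above r_cr, any added insulation will reduce heat loss.

r_cr ≈ 3.14 mm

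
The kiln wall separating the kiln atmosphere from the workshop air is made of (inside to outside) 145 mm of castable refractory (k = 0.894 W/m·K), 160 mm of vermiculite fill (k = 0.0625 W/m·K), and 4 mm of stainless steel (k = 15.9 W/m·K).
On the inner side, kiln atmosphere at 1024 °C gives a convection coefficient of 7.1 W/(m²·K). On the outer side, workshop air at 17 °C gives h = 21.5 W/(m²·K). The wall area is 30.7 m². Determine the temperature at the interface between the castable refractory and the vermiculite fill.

T ≈ 919 °C

Treating each layer as a thermal resistance in series:
R_inner film = 1/(h_i·A) = 1/(7.1×30.7) = 0.004588 K/W
R_castable refractory = L/(kA) = 0.145/(0.894×30.7) = 0.005283 K/W
R_vermiculite fill = L/(kA) = 0.16/(0.0625×30.7) = 0.08339 K/W
R_stainless steel = L/(kA) = 0.004/(15.9×30.7) = 8.195×10^-6 K/W
R_outer film = 1/(h_o·A) = 1/(21.5×30.7) = 0.001515 K/W
R_total = 0.09478 K/W;  Q = ΔT/R_total = 1007/0.09478 = 10620 W
T_interface = T_inner − Q·ΣR(inner→interface) = 1024 − 10600×0.009871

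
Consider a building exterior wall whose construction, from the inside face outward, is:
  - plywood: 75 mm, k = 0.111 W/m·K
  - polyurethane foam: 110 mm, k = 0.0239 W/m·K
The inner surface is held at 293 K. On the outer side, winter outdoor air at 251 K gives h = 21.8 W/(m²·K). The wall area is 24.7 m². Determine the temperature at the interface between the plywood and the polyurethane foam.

Model the wall as resistances in series:
R_plywood = L/(kA) = 0.075/(0.111×24.7) = 0.02736 K/W
R_polyurethane foam = L/(kA) = 0.11/(0.0239×24.7) = 0.1863 K/W
R_outer film = 1/(h_o·A) = 1/(21.8×24.7) = 0.001857 K/W
R_total = 0.2155 K/W;  Q = ΔT/R_total = 42/0.2155 = 194.9 W
T_interface = T_inner − Q·ΣR(inner→interface) = 293 − 195×0.02736

T ≈ 288 K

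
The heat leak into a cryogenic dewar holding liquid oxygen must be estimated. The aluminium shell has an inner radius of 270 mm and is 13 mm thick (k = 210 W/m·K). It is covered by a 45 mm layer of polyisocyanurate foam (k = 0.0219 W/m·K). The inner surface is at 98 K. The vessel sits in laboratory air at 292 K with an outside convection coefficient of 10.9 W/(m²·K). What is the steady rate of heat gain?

Q ≈ 106 W

For a spherical shell R = (1/r₁ − 1/r₂)/(4πk); film R = 1/(h·4πr²). In series:
R_aluminium shell = (1/0.27 − 1/0.283)/(4π×210) = 6.447×10^-5 K/W
R_polyisocyanurate foam = (1/0.283 − 1/0.328)/(4π×0.0219) = 1.762 K/W
R_outer film = 1/(h·4πr_o²) = 1/(10.9×4π×0.328²) = 0.06786 K/W
R_total = 1.829 K/W
Q = ΔT/R_total = 194/1.829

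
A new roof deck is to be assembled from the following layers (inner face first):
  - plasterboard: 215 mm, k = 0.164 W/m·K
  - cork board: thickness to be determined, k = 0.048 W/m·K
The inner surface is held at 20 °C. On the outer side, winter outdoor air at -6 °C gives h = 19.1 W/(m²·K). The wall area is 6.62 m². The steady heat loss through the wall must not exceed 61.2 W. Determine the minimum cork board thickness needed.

Using the resistance-network approach (series):
R_plasterboard = L/(kA) = 0.215/(0.164×6.62) = 0.198 K/W
R_outer film = 1/(h_o·A) = 1/(19.1×6.62) = 0.007909 K/W
Sum of the known resistances R_other = 0.2059 K/W
Required total resistance R_tot = ΔT/Q_allow = 26/61.2 = 0.4248 K/W
R_cork board = R_tot − R_other = 0.2189 K/W
L = R·k·A = 0.2189×0.048×6.62

L ≈ 69.6 mm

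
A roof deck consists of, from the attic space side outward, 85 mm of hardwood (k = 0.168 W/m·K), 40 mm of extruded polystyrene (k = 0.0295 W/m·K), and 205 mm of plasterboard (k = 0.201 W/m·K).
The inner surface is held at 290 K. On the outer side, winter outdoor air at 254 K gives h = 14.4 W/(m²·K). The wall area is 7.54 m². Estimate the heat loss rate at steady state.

Thermal resistances in series:
R_hardwood = L/(kA) = 0.085/(0.168×7.54) = 0.0671 K/W
R_extruded polystyrene = L/(kA) = 0.04/(0.0295×7.54) = 0.1798 K/W
R_plasterboard = L/(kA) = 0.205/(0.201×7.54) = 0.1353 K/W
R_outer film = 1/(h_o·A) = 1/(14.4×7.54) = 0.00921 K/W
R_total = 0.3914 K/W
Q = ΔT / R_total = 36 / 0.3914

Q ≈ 92 W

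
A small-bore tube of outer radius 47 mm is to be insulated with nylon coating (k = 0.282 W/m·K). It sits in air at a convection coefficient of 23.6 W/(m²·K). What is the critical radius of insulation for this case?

For a cylinder r_cr = k/h = 0.282/23.6
r_cr = 11.9 mm; since the bare radius (47 mm) is above r_cr, any added insulation will reduce heat loss.

r_cr ≈ 11.9 mm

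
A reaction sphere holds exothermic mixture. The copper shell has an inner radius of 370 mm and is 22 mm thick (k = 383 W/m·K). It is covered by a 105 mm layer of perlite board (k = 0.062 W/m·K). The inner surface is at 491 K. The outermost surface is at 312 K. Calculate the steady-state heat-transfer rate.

Q ≈ 259 W

Spherical conduction: R = (1/r_in − 1/r_out)/(4πk) per layer; series-sum.
R_copper shell = (1/0.37 − 1/0.392)/(4π×383) = 3.152×10^-5 K/W
R_perlite board = (1/0.392 − 1/0.497)/(4π×0.062) = 0.6917 K/W
R_total = 0.6918 K/W
Q = ΔT/R_total = 179/0.6918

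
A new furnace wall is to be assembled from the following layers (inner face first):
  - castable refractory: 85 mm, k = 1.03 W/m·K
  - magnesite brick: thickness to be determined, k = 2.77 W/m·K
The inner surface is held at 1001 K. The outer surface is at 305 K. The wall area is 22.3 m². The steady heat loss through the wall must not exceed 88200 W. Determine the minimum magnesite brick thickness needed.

L ≈ 259 mm

Series thermal resistances:
R_castable refractory = L/(kA) = 0.085/(1.03×22.3) = 0.003701 K/W
Sum of the known resistances R_other = 0.003701 K/W
Required total resistance R_tot = ΔT/Q_allow = 696/88200 = 0.007891 K/W
R_magnesite brick = R_tot − R_other = 0.004191 K/W
L = R·k·A = 0.004191×2.77×22.3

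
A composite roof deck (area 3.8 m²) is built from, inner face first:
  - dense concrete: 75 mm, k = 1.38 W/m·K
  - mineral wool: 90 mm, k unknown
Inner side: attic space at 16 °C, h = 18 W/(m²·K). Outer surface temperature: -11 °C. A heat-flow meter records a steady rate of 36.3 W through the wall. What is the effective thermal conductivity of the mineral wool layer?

Series thermal resistances:
R_inner film = 1/(h_i·A) = 1/(18×3.8) = 0.01462 K/W
R_dense concrete = L/(kA) = 0.075/(1.38×3.8) = 0.0143 K/W
Sum of known resistances R_other = 0.02892 K/W
Total R = ΔT/Q = 27/36.3 = 0.7438 K/W
R_mineral wool = R_total − R_other = 0.7149 K/W
k = L/(R·A) = 0.09/(0.7149×3.8)

k ≈ 0.0331 W/(m·K)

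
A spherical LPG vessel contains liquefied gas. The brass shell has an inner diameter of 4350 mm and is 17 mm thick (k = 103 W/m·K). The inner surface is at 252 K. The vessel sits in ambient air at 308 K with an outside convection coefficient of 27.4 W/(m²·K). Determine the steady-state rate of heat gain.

Q ≈ 92200 W

Each spherical layer contributes R = (1/r_i − 1/r_o)/(4πk):
R_brass shell = (1/2.175 − 1/2.192)/(4π×103) = 2.755×10^-6 K/W
R_outer film = 1/(h·4πr_o²) = 1/(27.4×4π×2.192²) = 6.044×10^-4 K/W
R_total = 6.072×10^-4 K/W
Q = ΔT/R_total = 56/6.072×10^-4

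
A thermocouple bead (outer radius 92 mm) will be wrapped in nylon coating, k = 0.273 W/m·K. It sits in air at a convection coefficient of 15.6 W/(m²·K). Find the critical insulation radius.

r_cr ≈ 35 mm

For a sphere r_cr = 2k/h = 2×0.273/15.6
r_cr = 35 mm; since the bare radius (92 mm) is above r_cr, any added insulation will reduce heat loss.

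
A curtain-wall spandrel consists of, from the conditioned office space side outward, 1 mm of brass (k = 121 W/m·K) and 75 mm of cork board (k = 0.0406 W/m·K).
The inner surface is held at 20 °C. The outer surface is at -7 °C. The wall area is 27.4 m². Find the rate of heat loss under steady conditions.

Treating each layer as a thermal resistance in series:
R_brass = L/(kA) = 0.001/(121×27.4) = 3.016×10^-7 K/W
R_cork board = L/(kA) = 0.075/(0.0406×27.4) = 0.06742 K/W
R_total = 0.06742 K/W
Q = ΔT / R_total = 27 / 0.06742

Q ≈ 400 W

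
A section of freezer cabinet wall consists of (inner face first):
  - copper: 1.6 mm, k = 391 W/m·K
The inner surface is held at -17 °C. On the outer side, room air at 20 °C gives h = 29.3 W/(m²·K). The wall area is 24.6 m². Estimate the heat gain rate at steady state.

Thermal resistances in series:
R_copper = L/(kA) = 0.0016/(391×24.6) = 1.663×10^-7 K/W
R_outer film = 1/(h_o·A) = 1/(29.3×24.6) = 0.001387 K/W
R_total = 0.001388 K/W
Q = ΔT / R_total = 37 / 0.001388

Q ≈ 26700 W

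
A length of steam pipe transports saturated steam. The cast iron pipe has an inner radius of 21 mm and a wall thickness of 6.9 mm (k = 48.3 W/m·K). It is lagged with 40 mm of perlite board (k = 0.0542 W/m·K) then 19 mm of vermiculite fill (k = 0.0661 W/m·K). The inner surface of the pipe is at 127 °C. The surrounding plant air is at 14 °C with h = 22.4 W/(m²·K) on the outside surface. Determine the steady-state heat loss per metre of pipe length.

q′ ≈ 34.4 W/m

For a radial system each layer contributes R = ln(r_out/r_in)/(2πkL); films add R = 1/(hA).
R_cast iron pipe wall = ln(27.9/21)/(2π×48.3×1) = 9.362×10^-4 K/W
R_perlite board = ln(67.9/27.9)/(2π×0.0542×1) = 2.612 K/W
R_vermiculite fill = ln(86.9/67.9)/(2π×0.0661×1) = 0.5941 K/W
R_outer film = 1/(h_o·2πr_oL) = 1/(22.4×2π×0.0869×1) = 0.08176 K/W
R_total = 3.288 K/W
Q = ΔT/R_total = 113/3.288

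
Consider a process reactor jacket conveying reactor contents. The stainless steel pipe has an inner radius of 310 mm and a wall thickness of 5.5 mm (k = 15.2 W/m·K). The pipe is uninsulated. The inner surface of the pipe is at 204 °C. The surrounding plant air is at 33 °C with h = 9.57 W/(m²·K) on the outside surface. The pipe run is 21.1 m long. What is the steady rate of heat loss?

Per-layer cylindrical resistances, series-summed:
R_stainless steel pipe wall = ln(315.5/310)/(2π×15.2×21.1) = 8.727×10^-6 K/W
R_outer film = 1/(h_o·2πr_oL) = 1/(9.57×2π×0.3155×21.1) = 0.002498 K/W
R_total = 0.002507 K/W
Q = ΔT/R_total = 171/0.002507

Q ≈ 68200 W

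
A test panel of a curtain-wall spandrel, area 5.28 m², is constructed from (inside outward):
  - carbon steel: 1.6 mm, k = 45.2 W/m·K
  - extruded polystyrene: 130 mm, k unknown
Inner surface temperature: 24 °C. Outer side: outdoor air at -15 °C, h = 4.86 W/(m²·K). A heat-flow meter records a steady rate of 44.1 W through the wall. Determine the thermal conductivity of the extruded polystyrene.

Treating each layer as a thermal resistance in series:
R_carbon steel = L/(kA) = 0.0016/(45.2×5.28) = 6.704×10^-6 K/W
R_outer film = 1/(h_o·A) = 1/(4.86×5.28) = 0.03897 K/W
Sum of known resistances R_other = 0.03898 K/W
Total R = ΔT/Q = 39/44.1 = 0.8844 K/W
R_extruded polystyrene = R_total − R_other = 0.8454 K/W
k = L/(R·A) = 0.13/(0.8454×5.28)

k ≈ 0.0291 W/(m·K)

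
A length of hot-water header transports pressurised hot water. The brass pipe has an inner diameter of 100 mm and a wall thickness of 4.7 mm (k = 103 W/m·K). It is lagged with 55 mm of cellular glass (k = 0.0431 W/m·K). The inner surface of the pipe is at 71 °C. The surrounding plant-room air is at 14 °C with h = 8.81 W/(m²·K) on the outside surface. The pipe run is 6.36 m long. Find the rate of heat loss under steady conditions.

Per-layer cylindrical resistances, series-summed:
R_brass pipe wall = ln(54.7/50)/(2π×103×6.36) = 2.183×10^-5 K/W
R_cellular glass = ln(109.7/54.7)/(2π×0.0431×6.36) = 0.404 K/W
R_outer film = 1/(h_o·2πr_oL) = 1/(8.81×2π×0.1097×6.36) = 0.02589 K/W
R_total = 0.43 K/W
Q = ΔT/R_total = 57/0.43

Q ≈ 133 W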